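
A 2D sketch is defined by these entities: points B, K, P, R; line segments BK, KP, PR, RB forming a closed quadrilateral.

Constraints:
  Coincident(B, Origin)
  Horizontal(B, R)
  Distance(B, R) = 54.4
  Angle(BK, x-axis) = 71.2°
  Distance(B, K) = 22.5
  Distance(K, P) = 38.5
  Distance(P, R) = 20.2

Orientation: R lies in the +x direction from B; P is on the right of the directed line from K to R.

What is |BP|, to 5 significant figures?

35.369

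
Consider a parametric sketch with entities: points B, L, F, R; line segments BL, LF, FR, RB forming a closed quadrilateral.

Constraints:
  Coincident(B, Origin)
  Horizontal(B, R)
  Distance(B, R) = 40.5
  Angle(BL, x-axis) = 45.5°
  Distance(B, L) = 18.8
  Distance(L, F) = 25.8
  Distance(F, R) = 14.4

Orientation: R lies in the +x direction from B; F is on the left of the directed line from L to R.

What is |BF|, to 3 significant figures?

41.5

B is at the origin; B and R share the same y with |BR| = 40.5 and R in +x, so R = (40.5, 0). BL runs at 45.5° with |BL| = 18.8, so L = (13.2, 13.4). F is determined by |LF| = 25.8 and |FR| = 14.4 together: it lies at the intersection of circle(L, 25.8) and circle(R, 14.4). With |LR| = 30.4, the foot of the radical line on LR is 22.7 from L and the perpendicular offset is √(25.8² − 22.7²) = 12.2. Taking the left-of-LR solution: F = (39.0, 14.3).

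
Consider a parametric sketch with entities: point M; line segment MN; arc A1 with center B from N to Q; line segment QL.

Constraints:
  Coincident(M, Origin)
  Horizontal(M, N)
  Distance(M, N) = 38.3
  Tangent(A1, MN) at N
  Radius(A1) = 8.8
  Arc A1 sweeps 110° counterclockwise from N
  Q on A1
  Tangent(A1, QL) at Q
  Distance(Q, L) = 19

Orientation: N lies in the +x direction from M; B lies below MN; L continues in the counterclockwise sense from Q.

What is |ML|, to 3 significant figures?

47.1

On A1, N sits at bearing 90° from B; a 110° counterclockwise sweep puts Q at bearing 200°, so Q = B + 8.8·(cos 200°, sin 200°) = (30.0, -11.8). The tangent condition forces BQ to be normal to QL, so QL runs along (−sin 200°, cos 200°); with |QL| = 19.0, L = (36.5, -29.7). Then |ML| = |L − M| = 47.1.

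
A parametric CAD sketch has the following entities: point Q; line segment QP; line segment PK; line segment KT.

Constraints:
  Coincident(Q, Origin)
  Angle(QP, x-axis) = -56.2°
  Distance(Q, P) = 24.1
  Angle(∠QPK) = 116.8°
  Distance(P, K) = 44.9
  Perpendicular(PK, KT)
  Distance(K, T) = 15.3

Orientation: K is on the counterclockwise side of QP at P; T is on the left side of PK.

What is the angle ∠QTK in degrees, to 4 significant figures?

96.36°

Q is at the origin; QP runs at -56.2° with length 24.1, so P = 24.1·(cos -56.2°, sin -56.2°) = (13.41, -20.03). ∠QPK = 116.8°, so PK runs at -56.2° + (180° − 116.8°) = 7.000° from the x-axis; with |PK| = 44.9, K = P + 44.9·(cos 7.000°, sin 7.000°) = (57.97, -14.55). PK is perpendicular to KT; with |KT| = 15.3 on the left of PK, T = K + 15.3·(-0.1219, 0.9925) = (56.11, 0.6312). Then cos ∠QTK = TQ·TK / (|TQ||TK|), giving 96.36°.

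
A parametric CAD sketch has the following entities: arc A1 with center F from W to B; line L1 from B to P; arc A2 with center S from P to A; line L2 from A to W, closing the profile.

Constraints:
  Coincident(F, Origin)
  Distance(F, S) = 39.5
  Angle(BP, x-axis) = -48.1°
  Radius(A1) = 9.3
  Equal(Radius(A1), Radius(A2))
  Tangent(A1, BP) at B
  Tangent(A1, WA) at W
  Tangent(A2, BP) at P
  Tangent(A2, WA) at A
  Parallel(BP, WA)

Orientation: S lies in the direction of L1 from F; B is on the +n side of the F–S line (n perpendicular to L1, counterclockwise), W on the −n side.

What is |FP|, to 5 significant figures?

40.580

The slot axis is L1's direction at -48.1°, so u = (cos -48.1°, sin -48.1°) = (0.66783, -0.74431) and n = (−sin -48.1°, cos -48.1°) = (0.74431, 0.66783). F is at the origin and S lies 39.5 along u from F, so S = 39.5·u = (26.379, -29.400). Tangency of A1 to both parallel lines with radius 9.3 puts B and W at F ± 9.3·n: B = (6.9221, 6.2108), W = (-6.9221, -6.2108). Equal radii place P and A the same way about S: P = S + 9.3·n = (33.301, -23.189), A = S − 9.3·n = (19.457, -35.611). Then |FP| = |P − F| = 40.580.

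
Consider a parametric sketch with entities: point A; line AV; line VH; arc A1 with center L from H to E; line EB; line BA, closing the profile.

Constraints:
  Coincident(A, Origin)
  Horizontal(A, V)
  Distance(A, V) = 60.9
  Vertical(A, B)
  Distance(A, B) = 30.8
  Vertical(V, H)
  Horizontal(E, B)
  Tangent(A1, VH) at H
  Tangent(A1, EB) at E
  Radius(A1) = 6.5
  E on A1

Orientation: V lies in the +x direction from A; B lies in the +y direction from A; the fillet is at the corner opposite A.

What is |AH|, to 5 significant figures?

65.569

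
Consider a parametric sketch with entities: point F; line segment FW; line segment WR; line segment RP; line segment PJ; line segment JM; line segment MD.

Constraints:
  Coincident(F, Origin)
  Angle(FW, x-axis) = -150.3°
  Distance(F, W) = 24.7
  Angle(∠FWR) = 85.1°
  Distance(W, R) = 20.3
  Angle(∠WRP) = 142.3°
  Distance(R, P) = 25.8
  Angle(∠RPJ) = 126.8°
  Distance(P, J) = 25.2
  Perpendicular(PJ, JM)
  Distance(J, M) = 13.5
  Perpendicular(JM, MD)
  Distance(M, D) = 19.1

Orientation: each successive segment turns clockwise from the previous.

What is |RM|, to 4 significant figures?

41.28

∠RPJ = 126.8° gives PJ at 23.90° from the x-axis; with |PJ| = 25.2, J = (-1.171, 41.55). The perpendicularity gives JM at right angles to PJ, so JM runs at -66.10°; with |JM| = 13.5, M = (4.298, 29.21). Then |RM| = |M − R| = 41.28.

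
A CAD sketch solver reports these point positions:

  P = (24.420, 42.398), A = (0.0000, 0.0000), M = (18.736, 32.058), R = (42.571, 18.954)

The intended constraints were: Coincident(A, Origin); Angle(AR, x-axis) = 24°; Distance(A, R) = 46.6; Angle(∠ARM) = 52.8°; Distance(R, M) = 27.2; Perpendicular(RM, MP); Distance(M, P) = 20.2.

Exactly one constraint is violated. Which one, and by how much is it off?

Distance(M, P) = 20.2 — off by 8.40.

A = (0.00, 0.00) ✓; AR at 24.00° ✓; |AR| = 46.60 ✓; ∠ARM = 52.80° ✓; |RM| = 27.20 ✓; ∠(RM, MP) = 90.00° ✓; |MP| = 11.80 ✗.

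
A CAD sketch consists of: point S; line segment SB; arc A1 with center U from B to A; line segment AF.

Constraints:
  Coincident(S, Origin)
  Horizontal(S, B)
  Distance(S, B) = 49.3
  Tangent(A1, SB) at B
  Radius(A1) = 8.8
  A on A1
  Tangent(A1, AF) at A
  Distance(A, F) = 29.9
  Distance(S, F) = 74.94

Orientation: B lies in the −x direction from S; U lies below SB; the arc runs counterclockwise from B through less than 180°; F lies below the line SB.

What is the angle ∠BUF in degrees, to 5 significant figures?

146.93°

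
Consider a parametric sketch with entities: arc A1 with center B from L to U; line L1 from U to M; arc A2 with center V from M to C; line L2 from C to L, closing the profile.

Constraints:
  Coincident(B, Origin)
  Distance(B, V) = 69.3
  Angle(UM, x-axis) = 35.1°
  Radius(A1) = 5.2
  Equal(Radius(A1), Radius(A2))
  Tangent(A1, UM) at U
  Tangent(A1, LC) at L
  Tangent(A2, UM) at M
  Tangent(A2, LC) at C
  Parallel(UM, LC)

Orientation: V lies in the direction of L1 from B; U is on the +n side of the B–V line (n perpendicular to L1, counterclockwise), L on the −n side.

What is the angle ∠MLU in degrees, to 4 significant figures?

81.47°

The slot axis is L1's direction at 35.1°, so u = (cos 35.1°, sin 35.1°) = (0.8181, 0.5750) and n = (−sin 35.1°, cos 35.1°) = (-0.5750, 0.8181). B is at the origin and V lies 69.3 along u from B, so V = 69.3·u = (56.70, 39.85). Tangency of A1 to both parallel lines with radius 5.2 puts U and L at B ± 5.2·n: U = (-2.990, 4.254), L = (2.990, -4.254). Equal radii place M and C the same way about V: M = V + 5.2·n = (53.71, 44.10), C = V − 5.2·n = (59.69, 35.59). Then cos ∠MLU = LM·LU / (|LM||LU|), giving 81.47°.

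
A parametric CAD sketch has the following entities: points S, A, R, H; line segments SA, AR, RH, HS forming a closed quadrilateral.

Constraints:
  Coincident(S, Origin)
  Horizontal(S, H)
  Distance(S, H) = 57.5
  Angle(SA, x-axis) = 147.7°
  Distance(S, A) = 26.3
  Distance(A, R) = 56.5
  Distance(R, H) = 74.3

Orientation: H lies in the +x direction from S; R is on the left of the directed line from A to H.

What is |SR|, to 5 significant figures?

60.117

S is at the origin; S and H share the same y with |SH| = 57.5 and H in +x, so H = (57.5, 0). SA runs at 147.7° with |SA| = 26.3, so A = (-22.230, 14.053). R is determined by |AR| = 56.5 and |RH| = 74.3 together: it lies at the intersection of circle(A, 56.5) and circle(H, 74.3). With |AH| = 80.959, the foot of the radical line on AH is 26.101 from A and the perpendicular offset is √(56.5² − 26.101²) = 50.110. Taking the left-of-AH solution: R = (12.172, 58.872).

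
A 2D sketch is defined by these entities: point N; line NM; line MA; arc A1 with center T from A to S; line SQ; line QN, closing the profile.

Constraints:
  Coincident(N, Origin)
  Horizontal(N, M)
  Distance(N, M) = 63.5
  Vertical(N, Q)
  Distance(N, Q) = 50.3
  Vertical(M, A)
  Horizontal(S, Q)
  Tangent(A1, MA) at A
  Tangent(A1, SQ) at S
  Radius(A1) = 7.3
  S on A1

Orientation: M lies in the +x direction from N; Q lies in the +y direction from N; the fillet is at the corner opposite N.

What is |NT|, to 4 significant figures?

70.76

N is at the origin; N and M share the same y with |NM| = 63.5 and M on the +x side, so M = (63.50, 0.000). N and Q share the same x with |NQ| = 50.3 and Q on the +y side, so Q = (0.000, 50.30). The virtual corner opposite N is at (63.50, 50.30). Since A1 is tangent to MA there, TA ⟂ MA and since A1 is tangent to SQ there, TS ⟂ SQ, with radius 7.3, so the center T sits 7.3 in from both sides at T = (56.20, 43.00). Then |NT| = |T − N| = 70.76.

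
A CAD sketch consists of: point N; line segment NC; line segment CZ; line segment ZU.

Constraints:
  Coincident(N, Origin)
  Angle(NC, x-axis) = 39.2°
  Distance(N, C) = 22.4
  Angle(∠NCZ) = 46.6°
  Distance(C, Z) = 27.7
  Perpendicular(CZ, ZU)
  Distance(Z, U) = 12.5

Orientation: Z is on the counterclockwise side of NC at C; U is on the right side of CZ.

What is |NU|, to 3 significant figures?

31.3

∠NCZ = 46.6°, so CZ runs at 39.2° + (180° − 46.6°) = 173° from the x-axis; with |CZ| = 27.7, Z = C + 27.7·(cos 173°, sin 173°) = (-10.1, 17.7). CZ ⟂ ZU; with |ZU| = 12.5 on the right of CZ, U = Z + 12.5·(0.129, 0.992) = (-8.50, 30.1). Then |NU| = |U − N| = 31.3.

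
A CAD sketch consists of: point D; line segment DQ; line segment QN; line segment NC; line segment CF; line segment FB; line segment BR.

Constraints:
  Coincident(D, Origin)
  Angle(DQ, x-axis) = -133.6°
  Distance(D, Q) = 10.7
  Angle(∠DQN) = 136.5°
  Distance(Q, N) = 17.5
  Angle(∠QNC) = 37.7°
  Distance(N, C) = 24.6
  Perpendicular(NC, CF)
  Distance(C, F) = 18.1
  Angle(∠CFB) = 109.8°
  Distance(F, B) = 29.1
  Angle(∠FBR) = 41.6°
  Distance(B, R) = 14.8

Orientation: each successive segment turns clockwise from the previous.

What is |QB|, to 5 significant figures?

23.962

D is at the origin; DQ runs at -133.6° with length 10.7, so Q = (-7.3789, -7.7486). ∠DQN = 136.5° gives QN at -177.10° from the x-axis; with |QN| = 17.5, N = (-24.857, -8.6340). ∠QNC = 37.7° gives NC at 40.600° from the x-axis; with |NC| = 24.6, C = (-6.1784, 7.3750). NC is perpendicular to CF, so CF runs at -49.400°; with |CF| = 18.1, F = (5.6006, -6.3678). ∠CFB = 109.8° gives FB at -119.60° from the x-axis; with |FB| = 29.1, B = (-8.7731, -31.670). Then |QB| = |B − Q| = 23.962.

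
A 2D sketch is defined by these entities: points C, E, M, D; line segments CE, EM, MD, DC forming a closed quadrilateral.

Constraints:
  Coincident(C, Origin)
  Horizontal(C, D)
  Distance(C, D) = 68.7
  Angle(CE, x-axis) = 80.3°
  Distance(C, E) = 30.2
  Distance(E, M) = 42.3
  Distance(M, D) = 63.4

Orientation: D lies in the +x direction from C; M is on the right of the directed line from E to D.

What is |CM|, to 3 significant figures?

14.1

Checks: |EM| = 42.30 ✓; |MD| = 63.40 ✓.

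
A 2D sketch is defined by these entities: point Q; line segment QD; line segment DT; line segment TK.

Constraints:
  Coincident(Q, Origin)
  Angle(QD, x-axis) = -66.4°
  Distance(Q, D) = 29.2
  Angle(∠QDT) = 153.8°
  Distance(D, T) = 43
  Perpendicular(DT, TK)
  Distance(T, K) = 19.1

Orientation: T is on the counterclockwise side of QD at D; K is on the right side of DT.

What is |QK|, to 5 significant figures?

76.237

Q is at the origin; QD runs at -66.4° with length 29.2, so D = 29.2·(cos -66.4°, sin -66.4°) = (11.690, -26.758). ∠QDT = 153.8°, so DT runs at -66.4° + (180° − 153.8°) = -40.200° from the x-axis; with |DT| = 43.0, T = D + 43.0·(cos -40.200°, sin -40.200°) = (44.533, -54.512). DT ⟂ TK; with |TK| = 19.1 on the right of DT, K = T + 19.1·(-0.64546, -0.76380) = (32.205, -69.101). Then |QK| = |K − Q| = 76.237.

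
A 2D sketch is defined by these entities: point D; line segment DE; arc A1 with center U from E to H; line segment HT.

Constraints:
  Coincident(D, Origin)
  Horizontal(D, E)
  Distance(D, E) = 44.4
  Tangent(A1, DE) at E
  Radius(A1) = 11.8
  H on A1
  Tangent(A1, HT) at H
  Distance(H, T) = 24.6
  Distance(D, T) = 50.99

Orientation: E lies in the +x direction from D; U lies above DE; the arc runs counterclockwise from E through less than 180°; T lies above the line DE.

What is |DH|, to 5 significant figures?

56.344

D is at the origin; D and E share the same y with |DE| = 44.4 and E on the +x side, so E = (44.400, 0.0000). Since A1 is tangent to DE there, UE ⟂ DE, so U = E + (0, 11.8) = (44.400, 11.800). Since UH ⟂ HT (tangency), |UT| = √(11.8² + 24.6²) = 27.284 regardless of where H sits on A1. So T lies on both circle(D, 50.99) and circle(U, 27.284); the above-DE intersection is T = (34.746, 37.319). H is the foot of the tangent from T: H = (52.545, 20.338).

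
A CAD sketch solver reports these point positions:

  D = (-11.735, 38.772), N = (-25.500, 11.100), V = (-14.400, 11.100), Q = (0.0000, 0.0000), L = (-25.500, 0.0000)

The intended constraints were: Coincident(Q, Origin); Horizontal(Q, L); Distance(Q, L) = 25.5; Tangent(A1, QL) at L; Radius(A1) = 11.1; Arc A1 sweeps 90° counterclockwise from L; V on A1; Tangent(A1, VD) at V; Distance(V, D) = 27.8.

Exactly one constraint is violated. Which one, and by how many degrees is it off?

Tangent(A1, VD) at V — off by 5.50°.

Q = (0.00, 0.00) ✓; Q.y = 0.00, L.y = 0.00 ✓; |QL| = 25.50 ✓; ∠(NL, LQ) = 90.00° ✓; |NL| = 11.10 ✓; bearing(N→V) − bearing(N→L) = 90.00° ✓; |NV| = 11.10 ✓; ∠(NV, VD) = 95.50° ✗; |VD| = 27.80 ✓.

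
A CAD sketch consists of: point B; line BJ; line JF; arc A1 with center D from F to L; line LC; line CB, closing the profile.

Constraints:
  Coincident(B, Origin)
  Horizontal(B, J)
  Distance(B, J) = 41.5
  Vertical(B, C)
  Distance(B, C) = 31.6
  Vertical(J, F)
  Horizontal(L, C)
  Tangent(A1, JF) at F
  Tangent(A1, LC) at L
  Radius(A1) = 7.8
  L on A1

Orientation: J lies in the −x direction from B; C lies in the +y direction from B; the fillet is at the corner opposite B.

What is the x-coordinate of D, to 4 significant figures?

-33.70

B is at the origin; BJ is horizontal with |BJ| = 41.5 and J on the −x side, so J = (-41.50, 0.000). BC is vertical with |BC| = 31.6 and C on the +y side, so C = (0.000, 31.60). The virtual corner opposite B is at (-41.50, 31.60). The tangent condition forces DF to be normal to JF and the tangent condition forces DL to be normal to LC, with radius 7.8, so the center D sits 7.8 in from both sides at D = (-33.70, 23.80). So D.x = -33.70.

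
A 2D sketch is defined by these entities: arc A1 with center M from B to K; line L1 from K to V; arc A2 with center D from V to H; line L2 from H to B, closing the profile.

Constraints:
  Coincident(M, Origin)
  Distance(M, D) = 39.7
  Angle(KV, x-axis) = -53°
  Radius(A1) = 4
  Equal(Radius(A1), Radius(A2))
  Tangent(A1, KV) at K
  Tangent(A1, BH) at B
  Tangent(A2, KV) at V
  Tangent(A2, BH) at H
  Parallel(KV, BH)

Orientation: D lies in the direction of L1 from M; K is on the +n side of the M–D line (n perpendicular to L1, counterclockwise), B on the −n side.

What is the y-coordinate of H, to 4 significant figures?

-34.11

The slot axis is L1's direction at -53.0°, so u = (cos -53.0°, sin -53.0°) = (0.6018, -0.7986) and n = (−sin -53.0°, cos -53.0°) = (0.7986, 0.6018). M is at the origin and D lies 39.7 along u from M, so D = 39.7·u = (23.89, -31.71). Tangency of A1 to both parallel lines with radius 4.0 puts K and B at M ± 4.0·n: K = (3.195, 2.407), B = (-3.195, -2.407). Equal radii place V and H the same way about D: V = D + 4.0·n = (27.09, -29.30), H = D − 4.0·n = (20.70, -34.11). So H.y = -34.11.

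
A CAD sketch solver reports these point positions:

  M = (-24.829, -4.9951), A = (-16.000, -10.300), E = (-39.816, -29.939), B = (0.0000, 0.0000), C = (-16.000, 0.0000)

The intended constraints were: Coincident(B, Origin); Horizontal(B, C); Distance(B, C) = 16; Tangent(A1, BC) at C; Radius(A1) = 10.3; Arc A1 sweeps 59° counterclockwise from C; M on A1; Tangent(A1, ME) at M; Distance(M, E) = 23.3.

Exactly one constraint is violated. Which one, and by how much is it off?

Distance(M, E) = 23.3 — off by 5.80.

B = (0.00, 0.00) ✓; B.y = 0.00, C.y = 0.00 ✓; |BC| = 16.00 ✓; ∠(AC, CB) = 90.00° ✓; |AC| = 10.30 ✓; bearing(A→M) − bearing(A→C) = 59.00° ✓; |AM| = 10.30 ✓; ∠(AM, ME) = 90.00° ✓; |ME| = 29.10 ✗.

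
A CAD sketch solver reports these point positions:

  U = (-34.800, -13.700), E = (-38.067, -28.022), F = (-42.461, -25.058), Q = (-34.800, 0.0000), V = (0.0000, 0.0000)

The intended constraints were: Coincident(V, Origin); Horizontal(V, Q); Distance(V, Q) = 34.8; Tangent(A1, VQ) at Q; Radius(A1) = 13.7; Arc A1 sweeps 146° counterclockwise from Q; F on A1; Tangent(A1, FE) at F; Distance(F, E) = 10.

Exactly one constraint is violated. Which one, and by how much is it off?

Distance(F, E) = 10 — off by 4.70.

V = (0.00, 0.00) ✓; V.y = 0.00, Q.y = 0.00 ✓; |VQ| = 34.80 ✓; ∠(UQ, QV) = 90.00° ✓; |UQ| = 13.70 ✓; bearing(U→F) − bearing(U→Q) = 146.0° ✓; |UF| = 13.70 ✓; ∠(UF, FE) = 90.00° ✓; |FE| = 5.300 ✗.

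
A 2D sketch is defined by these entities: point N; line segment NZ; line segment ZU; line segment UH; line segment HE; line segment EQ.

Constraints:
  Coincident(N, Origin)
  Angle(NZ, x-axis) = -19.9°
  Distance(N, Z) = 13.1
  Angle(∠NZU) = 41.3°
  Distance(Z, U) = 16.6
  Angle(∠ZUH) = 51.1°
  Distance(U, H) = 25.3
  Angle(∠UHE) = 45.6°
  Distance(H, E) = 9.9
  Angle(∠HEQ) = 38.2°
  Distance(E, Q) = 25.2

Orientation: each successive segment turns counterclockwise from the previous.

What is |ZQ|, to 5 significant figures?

32.689

∠UHE = 45.6° gives HE at 22.100° from the x-axis; with |HE| = 9.9, E = (3.8931, -9.5955). ∠HEQ = 38.2° gives EQ at 163.90° from the x-axis; with |EQ| = 25.2, Q = (-20.319, -2.6071). Then |ZQ| = |Q − Z| = 32.689.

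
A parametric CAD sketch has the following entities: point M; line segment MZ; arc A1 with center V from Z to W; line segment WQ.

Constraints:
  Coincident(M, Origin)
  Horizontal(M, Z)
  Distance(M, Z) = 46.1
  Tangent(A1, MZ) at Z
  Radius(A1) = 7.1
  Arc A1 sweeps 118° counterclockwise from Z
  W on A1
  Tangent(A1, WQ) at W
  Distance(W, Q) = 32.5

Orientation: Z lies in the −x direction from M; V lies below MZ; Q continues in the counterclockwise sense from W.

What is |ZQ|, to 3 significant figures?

40.1

M is at the origin; M and Z share the same y with |MZ| = 46.1 and Z on the −x side, so Z = (-46.1, 0.00). A1 meets MZ tangentially, so VZ is at right angles to MZ, so V = Z + (0, -7.1) = (-46.1, -7.10). On A1, Z sits at bearing 90° from V; a 118° counterclockwise sweep puts W at bearing 208°, so W = V + 7.1·(cos 208°, sin 208°) = (-52.4, -10.4). Tangency of A1 to WQ means the radius VW is perpendicular to WQ, so WQ runs along (−sin 208°, cos 208°); with |WQ| = 32.5, Q = (-37.1, -39.1). Then |ZQ| = |Q − Z| = 40.1.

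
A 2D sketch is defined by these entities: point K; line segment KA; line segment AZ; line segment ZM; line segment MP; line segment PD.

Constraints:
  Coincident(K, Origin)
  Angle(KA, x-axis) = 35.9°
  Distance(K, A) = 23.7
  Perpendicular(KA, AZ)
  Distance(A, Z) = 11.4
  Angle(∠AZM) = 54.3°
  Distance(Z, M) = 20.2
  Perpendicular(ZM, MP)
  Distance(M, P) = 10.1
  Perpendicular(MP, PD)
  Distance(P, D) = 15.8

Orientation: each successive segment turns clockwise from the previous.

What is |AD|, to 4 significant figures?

2.405

The perpendicularity gives MP at right angles to ZM, so MP runs at 90.20°; with |MP| = 10.1, P = (5.647, 14.69). The perpendicularity gives PD at right angles to MP, so PD runs at 0.2000°; with |PD| = 15.8, D = (21.45, 14.75). Then |AD| = |D − A| = 2.405.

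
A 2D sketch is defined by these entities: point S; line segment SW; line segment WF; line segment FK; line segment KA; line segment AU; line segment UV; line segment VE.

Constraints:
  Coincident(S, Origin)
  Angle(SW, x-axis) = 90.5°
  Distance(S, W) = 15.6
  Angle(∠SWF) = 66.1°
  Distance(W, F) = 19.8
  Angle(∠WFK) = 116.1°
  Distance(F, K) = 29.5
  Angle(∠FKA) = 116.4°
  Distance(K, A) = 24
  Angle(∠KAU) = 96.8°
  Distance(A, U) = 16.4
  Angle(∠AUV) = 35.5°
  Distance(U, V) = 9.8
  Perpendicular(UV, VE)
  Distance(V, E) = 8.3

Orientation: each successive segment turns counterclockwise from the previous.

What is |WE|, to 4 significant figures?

46.92

S is at the origin; SW runs at 90.5° with length 15.6, so W = (-0.1361, 15.60). ∠SWF = 66.1° gives WF at -155.6° from the x-axis; with |WF| = 19.8, F = (-18.17, 7.420). ∠WFK = 116.1° gives FK at -91.70° from the x-axis; with |FK| = 29.5, K = (-19.04, -22.07). ∠FKA = 116.4° gives KA at -28.10° from the x-axis; with |KA| = 24.0, A = (2.128, -33.37). ∠KAU = 96.8° gives AU at 55.10° from the x-axis; with |AU| = 16.4, U = (11.51, -19.92). ∠AUV = 35.5° gives UV at -160.4° from the x-axis; with |UV| = 9.8, V = (2.279, -23.21). UV ⟂ VE, so VE runs at -70.40°; with |VE| = 8.3, E = (5.063, -31.03). Then |WE| = |E − W| = 46.92.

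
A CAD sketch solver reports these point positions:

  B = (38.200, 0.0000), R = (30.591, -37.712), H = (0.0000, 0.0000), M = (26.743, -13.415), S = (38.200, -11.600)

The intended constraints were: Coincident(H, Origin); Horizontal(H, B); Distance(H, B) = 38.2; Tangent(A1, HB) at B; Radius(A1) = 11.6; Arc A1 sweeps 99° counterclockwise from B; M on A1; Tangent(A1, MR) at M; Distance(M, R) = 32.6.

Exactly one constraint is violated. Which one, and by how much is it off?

Distance(M, R) = 32.6 — off by 8.00.

H = (0.00, 0.00) ✓; H.y = 0.00, B.y = 0.00 ✓; |HB| = 38.20 ✓; ∠(SB, BH) = 90.00° ✓; |SB| = 11.60 ✓; bearing(S→M) − bearing(S→B) = 99.00° ✓; |SM| = 11.60 ✓; ∠(SM, MR) = 90.00° ✓; |MR| = 24.60 ✗.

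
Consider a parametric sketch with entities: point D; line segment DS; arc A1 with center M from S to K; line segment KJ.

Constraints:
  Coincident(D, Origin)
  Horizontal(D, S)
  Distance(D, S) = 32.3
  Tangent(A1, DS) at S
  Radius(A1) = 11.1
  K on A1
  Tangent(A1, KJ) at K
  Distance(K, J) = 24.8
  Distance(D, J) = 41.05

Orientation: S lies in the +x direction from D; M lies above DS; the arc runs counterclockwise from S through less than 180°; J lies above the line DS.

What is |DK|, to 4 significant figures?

44.05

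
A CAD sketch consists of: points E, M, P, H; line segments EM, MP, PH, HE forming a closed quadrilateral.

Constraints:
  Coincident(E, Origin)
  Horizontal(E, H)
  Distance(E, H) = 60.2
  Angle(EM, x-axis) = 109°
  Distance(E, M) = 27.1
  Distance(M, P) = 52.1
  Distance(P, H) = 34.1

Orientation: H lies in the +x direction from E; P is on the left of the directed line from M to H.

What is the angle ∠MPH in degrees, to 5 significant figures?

115.75°

Checks: |MP| = 52.10 ✓; |PH| = 34.10 ✓.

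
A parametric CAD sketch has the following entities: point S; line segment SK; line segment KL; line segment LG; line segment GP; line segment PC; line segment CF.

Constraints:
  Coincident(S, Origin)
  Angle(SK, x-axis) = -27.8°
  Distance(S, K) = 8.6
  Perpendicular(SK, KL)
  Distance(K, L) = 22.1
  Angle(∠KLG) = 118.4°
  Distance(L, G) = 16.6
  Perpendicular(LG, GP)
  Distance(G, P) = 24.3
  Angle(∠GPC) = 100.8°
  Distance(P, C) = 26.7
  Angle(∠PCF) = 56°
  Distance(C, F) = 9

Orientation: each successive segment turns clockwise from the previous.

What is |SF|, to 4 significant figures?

4.010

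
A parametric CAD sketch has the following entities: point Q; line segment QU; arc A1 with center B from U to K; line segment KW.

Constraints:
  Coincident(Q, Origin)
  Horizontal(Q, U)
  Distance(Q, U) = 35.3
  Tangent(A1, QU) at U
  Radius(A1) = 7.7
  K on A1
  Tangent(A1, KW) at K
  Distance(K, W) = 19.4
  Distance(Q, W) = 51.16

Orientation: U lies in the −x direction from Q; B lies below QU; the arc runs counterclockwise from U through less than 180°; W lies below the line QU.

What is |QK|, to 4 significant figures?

43.64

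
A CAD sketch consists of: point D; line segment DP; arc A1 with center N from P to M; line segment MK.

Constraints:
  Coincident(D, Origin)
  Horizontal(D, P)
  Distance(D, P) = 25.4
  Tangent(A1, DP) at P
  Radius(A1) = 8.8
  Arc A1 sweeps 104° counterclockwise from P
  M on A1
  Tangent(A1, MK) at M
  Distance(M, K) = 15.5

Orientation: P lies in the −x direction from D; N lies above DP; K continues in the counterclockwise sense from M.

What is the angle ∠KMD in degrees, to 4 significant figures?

136.9°

D is at the origin; DP is horizontal with |DP| = 25.4 and P on the −x side, so P = (-25.40, 0.000). Tangency of A1 to DP means the radius NP is perpendicular to DP, so N = P + (0, 8.8) = (-25.40, 8.800). On A1, P sits at bearing -90° from N; a 104° counterclockwise sweep puts M at bearing 14°, so M = N + 8.8·(cos 14°, sin 14°) = (-16.86, 10.93). Since A1 is tangent to MK there, NM ⟂ MK, so MK runs along (−sin 14°, cos 14°); with |MK| = 15.5, K = (-20.61, 25.97). Then cos ∠KMD = MK·MD / (|MK||MD|), giving 136.9°.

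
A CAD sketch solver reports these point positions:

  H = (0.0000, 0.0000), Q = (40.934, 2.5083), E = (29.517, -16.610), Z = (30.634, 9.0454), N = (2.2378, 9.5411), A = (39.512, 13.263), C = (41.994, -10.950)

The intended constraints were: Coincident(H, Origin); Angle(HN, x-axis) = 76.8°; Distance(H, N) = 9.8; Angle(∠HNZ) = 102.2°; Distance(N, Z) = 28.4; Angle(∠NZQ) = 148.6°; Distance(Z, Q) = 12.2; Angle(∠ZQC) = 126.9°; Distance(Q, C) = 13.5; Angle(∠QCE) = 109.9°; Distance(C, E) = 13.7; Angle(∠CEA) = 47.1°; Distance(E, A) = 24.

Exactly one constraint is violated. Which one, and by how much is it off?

Distance(E, A) = 24 — off by 7.50.

H = (0.00, 0.00) ✓; HN at 76.80° ✓; |HN| = 9.800 ✓; ∠HNZ = 102.2° ✓; |NZ| = 28.40 ✓; ∠NZQ = 148.6° ✓; |ZQ| = 12.20 ✓; ∠ZQC = 126.9° ✓; |QC| = 13.50 ✓; ∠QCE = 109.9° ✓; |CE| = 13.70 ✓; ∠CEA = 47.10° ✓; |EA| = 31.50 ✗.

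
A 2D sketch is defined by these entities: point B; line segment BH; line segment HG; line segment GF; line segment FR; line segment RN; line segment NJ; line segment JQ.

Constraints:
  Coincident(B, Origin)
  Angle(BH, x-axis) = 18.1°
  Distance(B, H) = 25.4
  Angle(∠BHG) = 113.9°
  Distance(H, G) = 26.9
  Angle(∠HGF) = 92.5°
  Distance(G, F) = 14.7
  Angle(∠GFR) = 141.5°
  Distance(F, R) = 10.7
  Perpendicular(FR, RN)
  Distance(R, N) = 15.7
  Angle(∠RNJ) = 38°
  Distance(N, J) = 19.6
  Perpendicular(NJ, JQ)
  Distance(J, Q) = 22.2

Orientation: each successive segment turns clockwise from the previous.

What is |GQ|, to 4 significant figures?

35.67

∠RNJ = 38.0° gives NJ at -46.00° from the x-axis; with |NJ| = 19.6, J = (32.99, -22.01). NJ is perpendicular to JQ, so JQ runs at -136.0°; with |JQ| = 22.2, Q = (17.02, -37.43). Then |GQ| = |Q − G| = 35.67.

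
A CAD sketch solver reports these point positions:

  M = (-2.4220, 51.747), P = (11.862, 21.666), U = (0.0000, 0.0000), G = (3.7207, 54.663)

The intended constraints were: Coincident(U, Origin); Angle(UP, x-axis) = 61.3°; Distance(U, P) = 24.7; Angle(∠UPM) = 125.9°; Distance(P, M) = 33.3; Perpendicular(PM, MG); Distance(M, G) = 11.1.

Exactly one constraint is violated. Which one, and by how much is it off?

Distance(M, G) = 11.1 — off by 4.30.

U = (0.00, 0.00) ✓; UP at 61.30° ✓; |UP| = 24.70 ✓; ∠UPM = 125.9° ✓; |PM| = 33.30 ✓; ∠(PM, MG) = 90.01° ✓; |MG| = 6.800 ✗.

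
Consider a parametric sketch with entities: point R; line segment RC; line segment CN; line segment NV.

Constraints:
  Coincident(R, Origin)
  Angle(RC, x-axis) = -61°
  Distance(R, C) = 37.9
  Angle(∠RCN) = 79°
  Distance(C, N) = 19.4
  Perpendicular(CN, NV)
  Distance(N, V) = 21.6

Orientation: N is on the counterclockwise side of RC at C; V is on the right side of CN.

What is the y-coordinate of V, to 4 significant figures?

-37.22

R is at the origin; RC runs at -61.0° with length 37.9, so C = 37.9·(cos -61.0°, sin -61.0°) = (18.37, -33.15). ∠RCN = 79.0°, so CN runs at -61.0° + (180° − 79.0°) = 40.00° from the x-axis; with |CN| = 19.4, N = C + 19.4·(cos 40.00°, sin 40.00°) = (33.24, -20.68). The perpendicularity gives NV at right angles to CN; with |NV| = 21.6 on the right of CN, V = N + 21.6·(0.6428, -0.7660) = (47.12, -37.22). So V.y = -37.22.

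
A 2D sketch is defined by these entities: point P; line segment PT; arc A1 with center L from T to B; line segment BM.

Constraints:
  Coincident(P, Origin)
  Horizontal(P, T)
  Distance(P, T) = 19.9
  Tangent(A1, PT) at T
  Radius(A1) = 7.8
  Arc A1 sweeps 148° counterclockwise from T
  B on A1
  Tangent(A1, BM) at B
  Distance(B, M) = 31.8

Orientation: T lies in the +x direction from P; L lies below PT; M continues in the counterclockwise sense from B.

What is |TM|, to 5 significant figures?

38.717

P is at the origin; P and T share the same y with |PT| = 19.9 and T on the +x side, so T = (19.900, 0.0000). Since A1 is tangent to PT there, LT ⟂ PT, so L = T + (0, -7.8) = (19.900, -7.8000). On A1, T sits at bearing 90° from L; a 148° counterclockwise sweep puts B at bearing 238°, so B = L + 7.8·(cos 238°, sin 238°) = (15.767, -14.415). The tangent condition forces LB to be normal to BM, so BM runs along (−sin 238°, cos 238°); with |BM| = 31.8, M = (42.735, -31.266). Then |TM| = |M − T| = 38.717.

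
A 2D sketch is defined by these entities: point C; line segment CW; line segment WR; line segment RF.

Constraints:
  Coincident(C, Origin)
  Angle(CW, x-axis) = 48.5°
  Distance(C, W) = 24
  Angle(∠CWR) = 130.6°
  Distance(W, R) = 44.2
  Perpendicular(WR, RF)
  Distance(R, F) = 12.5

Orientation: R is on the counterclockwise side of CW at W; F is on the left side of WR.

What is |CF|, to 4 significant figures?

60.09

C is at the origin; CW runs at 48.5° with length 24.0, so W = 24.0·(cos 48.5°, sin 48.5°) = (15.90, 17.97). ∠CWR = 130.6°, so WR runs at 48.5° + (180° − 130.6°) = 97.90° from the x-axis; with |WR| = 44.2, R = W + 44.2·(cos 97.90°, sin 97.90°) = (9.828, 61.76). WR ⟂ RF; with |RF| = 12.5 on the left of WR, F = R + 12.5·(-0.9905, -0.1374) = (-2.554, 60.04). Then |CF| = |F − C| = 60.09.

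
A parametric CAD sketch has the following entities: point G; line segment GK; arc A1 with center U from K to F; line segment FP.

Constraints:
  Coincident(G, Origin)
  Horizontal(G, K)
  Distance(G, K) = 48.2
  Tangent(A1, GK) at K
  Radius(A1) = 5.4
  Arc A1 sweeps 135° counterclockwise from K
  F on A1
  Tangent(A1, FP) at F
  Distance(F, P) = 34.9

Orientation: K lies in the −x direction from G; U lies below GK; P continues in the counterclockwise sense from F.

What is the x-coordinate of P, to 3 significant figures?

-27.3

G is at the origin; G and K share the same y with |GK| = 48.2 and K on the −x side, so K = (-48.2, 0.00). A1 meets GK tangentially, so UK is at right angles to GK, so U = K + (0, -5.4) = (-48.2, -5.40). On A1, K sits at bearing 90° from U; a 135° counterclockwise sweep puts F at bearing 225°, so F = U + 5.4·(cos 225°, sin 225°) = (-52.0, -9.22). A1 meets FP tangentially, so UF is at right angles to FP, so FP runs along (−sin 225°, cos 225°); with |FP| = 34.9, P = (-27.3, -33.9). So P.x = -27.3.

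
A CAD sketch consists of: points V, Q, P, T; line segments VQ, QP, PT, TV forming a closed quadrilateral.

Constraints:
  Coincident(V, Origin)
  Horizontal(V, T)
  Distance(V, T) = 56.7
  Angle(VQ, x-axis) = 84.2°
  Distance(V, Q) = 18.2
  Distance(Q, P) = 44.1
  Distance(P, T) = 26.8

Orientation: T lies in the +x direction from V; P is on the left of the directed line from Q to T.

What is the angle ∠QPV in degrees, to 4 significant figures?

20.02°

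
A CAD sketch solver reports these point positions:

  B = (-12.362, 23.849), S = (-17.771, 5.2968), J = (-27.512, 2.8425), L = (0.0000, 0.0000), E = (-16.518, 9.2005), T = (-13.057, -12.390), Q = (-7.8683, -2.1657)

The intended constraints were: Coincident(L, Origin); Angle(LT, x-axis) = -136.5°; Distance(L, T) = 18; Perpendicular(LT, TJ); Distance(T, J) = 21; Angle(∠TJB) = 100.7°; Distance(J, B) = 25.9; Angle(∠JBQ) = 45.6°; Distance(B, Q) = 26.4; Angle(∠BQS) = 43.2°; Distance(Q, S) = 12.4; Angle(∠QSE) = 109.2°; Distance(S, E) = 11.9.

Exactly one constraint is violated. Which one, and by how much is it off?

Distance(S, E) = 11.9 — off by 7.80.

L = (0.00, 0.00) ✓; LT at -136.5° ✓; |LT| = 18.00 ✓; ∠(LT, TJ) = 90.00° ✓; |TJ| = 21.00 ✓; ∠TJB = 100.7° ✓; |JB| = 25.90 ✓; ∠JBQ = 45.60° ✓; |BQ| = 26.40 ✓; ∠BQS = 43.20° ✓; |QS| = 12.40 ✓; ∠QSE = 109.2° ✓; |SE| = 4.100 ✗.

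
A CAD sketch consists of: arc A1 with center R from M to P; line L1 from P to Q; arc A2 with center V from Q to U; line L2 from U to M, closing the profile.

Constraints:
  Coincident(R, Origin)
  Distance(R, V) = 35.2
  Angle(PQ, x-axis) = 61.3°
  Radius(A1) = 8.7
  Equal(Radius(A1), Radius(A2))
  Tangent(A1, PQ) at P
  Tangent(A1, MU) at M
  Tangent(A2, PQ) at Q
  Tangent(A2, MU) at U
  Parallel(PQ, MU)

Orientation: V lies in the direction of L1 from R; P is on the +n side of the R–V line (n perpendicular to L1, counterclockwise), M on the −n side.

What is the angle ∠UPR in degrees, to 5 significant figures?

63.696°

The slot axis is L1's direction at 61.3°, so u = (cos 61.3°, sin 61.3°) = (0.48022, 0.87715) and n = (−sin 61.3°, cos 61.3°) = (-0.87715, 0.48022). R is at the origin and V lies 35.2 along u from R, so V = 35.2·u = (16.904, 30.876). Tangency of A1 to both parallel lines with radius 8.7 puts P and M at R ± 8.7·n: P = (-7.6312, 4.1779), M = (7.6312, -4.1779). Equal radii place Q and U the same way about V: Q = V + 8.7·n = (9.2727, 35.053), U = V − 8.7·n = (24.535, 26.698). Then cos ∠UPR = PU·PR / (|PU||PR|), giving 63.696°.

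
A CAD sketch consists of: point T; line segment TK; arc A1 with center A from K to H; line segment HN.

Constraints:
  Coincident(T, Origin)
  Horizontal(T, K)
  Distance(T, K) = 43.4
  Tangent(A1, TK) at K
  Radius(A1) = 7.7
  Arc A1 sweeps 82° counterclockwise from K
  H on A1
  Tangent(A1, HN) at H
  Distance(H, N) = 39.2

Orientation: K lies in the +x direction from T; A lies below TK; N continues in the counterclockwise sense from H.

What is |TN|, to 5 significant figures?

54.632

T is at the origin; T and K share the same y with |TK| = 43.4 and K on the +x side, so K = (43.400, 0.0000). The tangent condition forces AK to be normal to TK, so A = K + (0, -7.7) = (43.400, -7.7000). On A1, K sits at bearing 90° from A; an 82° counterclockwise sweep puts H at bearing 172°, so H = A + 7.7·(cos 172°, sin 172°) = (35.775, -6.6284). Tangency of A1 to HN means the radius AH is perpendicular to HN, so HN runs along (−sin 172°, cos 172°); with |HN| = 39.2, N = (30.319, -45.447). Then |TN| = |N − T| = 54.632.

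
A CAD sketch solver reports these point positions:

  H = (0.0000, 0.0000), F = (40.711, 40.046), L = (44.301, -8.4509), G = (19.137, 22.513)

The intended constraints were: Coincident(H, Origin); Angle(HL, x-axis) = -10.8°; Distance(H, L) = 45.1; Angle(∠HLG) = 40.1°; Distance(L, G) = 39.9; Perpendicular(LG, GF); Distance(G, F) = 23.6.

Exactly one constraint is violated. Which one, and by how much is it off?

Distance(G, F) = 23.6 — off by 4.20.

H = (0.00, 0.00) ✓; HL at -10.80° ✓; |HL| = 45.10 ✓; ∠HLG = 40.10° ✓; |LG| = 39.90 ✓; ∠(LG, GF) = 90.00° ✓; |GF| = 27.80 ✗.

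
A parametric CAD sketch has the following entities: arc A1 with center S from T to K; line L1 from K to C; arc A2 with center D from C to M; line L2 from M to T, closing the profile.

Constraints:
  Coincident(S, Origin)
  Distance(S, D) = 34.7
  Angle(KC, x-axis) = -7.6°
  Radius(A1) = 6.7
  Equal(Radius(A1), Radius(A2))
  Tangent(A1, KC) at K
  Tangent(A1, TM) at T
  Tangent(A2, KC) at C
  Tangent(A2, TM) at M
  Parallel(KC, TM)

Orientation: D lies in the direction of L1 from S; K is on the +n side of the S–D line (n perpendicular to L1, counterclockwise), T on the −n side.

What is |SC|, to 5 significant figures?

35.341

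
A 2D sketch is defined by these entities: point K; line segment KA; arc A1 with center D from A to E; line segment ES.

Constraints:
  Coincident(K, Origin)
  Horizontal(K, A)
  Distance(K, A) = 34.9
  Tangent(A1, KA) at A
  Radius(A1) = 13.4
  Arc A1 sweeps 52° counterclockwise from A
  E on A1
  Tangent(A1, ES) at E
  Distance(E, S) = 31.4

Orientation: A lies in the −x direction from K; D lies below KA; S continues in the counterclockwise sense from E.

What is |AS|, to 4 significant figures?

42.27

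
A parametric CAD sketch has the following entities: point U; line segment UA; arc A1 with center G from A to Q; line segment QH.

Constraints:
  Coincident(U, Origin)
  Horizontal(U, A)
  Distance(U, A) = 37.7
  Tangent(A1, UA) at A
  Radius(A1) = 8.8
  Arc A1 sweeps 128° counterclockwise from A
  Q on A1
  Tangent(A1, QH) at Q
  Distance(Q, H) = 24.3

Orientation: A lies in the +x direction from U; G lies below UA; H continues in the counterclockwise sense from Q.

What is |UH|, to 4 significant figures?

56.61

On A1, A sits at bearing 90° from G; a 128° counterclockwise sweep puts Q at bearing 218°, so Q = G + 8.8·(cos 218°, sin 218°) = (30.77, -14.22). A1 meets QH tangentially, so GQ is at right angles to QH, so QH runs along (−sin 218°, cos 218°); with |QH| = 24.3, H = (45.73, -33.37). Then |UH| = |H − U| = 56.61.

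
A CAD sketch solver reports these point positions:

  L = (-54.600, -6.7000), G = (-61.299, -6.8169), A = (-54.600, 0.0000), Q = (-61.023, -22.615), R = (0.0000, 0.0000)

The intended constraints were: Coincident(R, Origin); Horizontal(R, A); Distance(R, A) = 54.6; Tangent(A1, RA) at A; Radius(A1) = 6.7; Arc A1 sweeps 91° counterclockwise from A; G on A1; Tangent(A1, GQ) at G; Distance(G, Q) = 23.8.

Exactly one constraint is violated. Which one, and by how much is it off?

Distance(G, Q) = 23.8 — off by 8.00.

R = (0.00, 0.00) ✓; R.y = 0.00, A.y = 0.00 ✓; |RA| = 54.60 ✓; ∠(LA, AR) = 90.00° ✓; |LA| = 6.700 ✓; bearing(L→G) − bearing(L→A) = 91.00° ✓; |LG| = 6.700 ✓; ∠(LG, GQ) = 90.00° ✓; |GQ| = 15.80 ✗.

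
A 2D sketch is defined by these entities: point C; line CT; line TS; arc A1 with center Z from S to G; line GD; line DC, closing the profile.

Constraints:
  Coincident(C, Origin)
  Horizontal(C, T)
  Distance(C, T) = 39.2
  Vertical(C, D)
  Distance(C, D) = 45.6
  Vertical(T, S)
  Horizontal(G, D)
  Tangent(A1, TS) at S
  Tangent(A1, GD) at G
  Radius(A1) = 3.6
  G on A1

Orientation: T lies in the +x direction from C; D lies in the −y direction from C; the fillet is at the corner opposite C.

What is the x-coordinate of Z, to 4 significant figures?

35.60

C is at the origin; CT is horizontal with |CT| = 39.2 and T on the +x side, so T = (39.20, 0.000). CD is vertical with |CD| = 45.6 and D on the −y side, so D = (0.000, -45.60). The virtual corner opposite C is at (39.20, -45.60). A1 meets TS tangentially, so ZS is at right angles to TS and since A1 is tangent to GD there, ZG ⟂ GD, with radius 3.6, so the center Z sits 3.6 in from both sides at Z = (35.60, -42.00). So Z.x = 35.60.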